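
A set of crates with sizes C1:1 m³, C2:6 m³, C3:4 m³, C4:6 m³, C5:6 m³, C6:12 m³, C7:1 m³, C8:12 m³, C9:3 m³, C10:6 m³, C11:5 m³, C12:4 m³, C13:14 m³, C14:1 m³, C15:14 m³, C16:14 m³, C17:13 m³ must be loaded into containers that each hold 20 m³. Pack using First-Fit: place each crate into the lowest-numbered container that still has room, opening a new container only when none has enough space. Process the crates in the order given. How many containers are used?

container 1: place C1 (1 m³), 19 m³ left
container 1: place C2 (6 m³), 13 m³ left
container 1: place C3 (4 m³), 9 m³ left
container 1: place C4 (6 m³), 3 m³ left
container 2: place C5 (6 m³), 14 m³ left
container 2: place C6 (12 m³), 2 m³ left
container 1: place C7 (1 m³), 2 m³ left
container 3: place C8 (12 m³), 8 m³ left
container 3: place C9 (3 m³), 5 m³ left
container 4: place C10 (6 m³), 14 m³ left
container 3: place C11 (5 m³), 0 m³ left
container 4: place C12 (4 m³), 10 m³ left
container 5: place C13 (14 m³), 6 m³ left
container 1: place C14 (1 m³), 1 m³ left
container 6: place C15 (14 m³), 6 m³ left
container 7: place C16 (14 m³), 6 m³ left
container 8: place C17 (13 m³), 7 m³ left
Final containers: [1,6,4,6,1,1] [6,12] [12,3,5] [6,4] [14] [14] [14] [13].

8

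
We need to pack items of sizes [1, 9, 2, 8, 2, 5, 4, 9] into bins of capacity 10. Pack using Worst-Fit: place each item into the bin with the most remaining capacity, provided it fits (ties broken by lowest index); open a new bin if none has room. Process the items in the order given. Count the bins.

Put 1 in bin 1; 9 remain.
Put 9 in bin 1; 0 remain.
Put 2 in bin 2; 8 remain.
Put 8 in bin 2; 0 remain.
Put 2 in bin 3; 8 remain.
Put 5 in bin 3; 3 remain.
Put 4 in bin 4; 6 remain.
Put 9 in bin 5; 1 remain.
Final bins: [1,9] [2,8] [2,5] [4] [9].

5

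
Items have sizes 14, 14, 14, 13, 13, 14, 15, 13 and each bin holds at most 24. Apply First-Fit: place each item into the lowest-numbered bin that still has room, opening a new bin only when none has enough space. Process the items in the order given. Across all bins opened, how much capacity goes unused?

bin 1: place 14, 10 left
bin 2: place 14, 10 left
bin 3: place 14, 10 left
bin 4: place 13, 11 left
bin 5: place 13, 11 left
bin 6: place 14, 10 left
bin 7: place 15, 9 left
bin 8: place 13, 11 left
8 bins × 24 = 192; used 110; unused 82.

82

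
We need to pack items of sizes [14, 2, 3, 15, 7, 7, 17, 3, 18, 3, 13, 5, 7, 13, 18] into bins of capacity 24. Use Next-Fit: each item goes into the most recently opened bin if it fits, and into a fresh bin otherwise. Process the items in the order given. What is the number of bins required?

Put 14 in bin 1; 10 remain.
Put 2 in bin 1; 8 remain.
Put 3 in bin 1; 5 remain.
Put 15 in bin 2; 9 remain.
Put 7 in bin 2; 2 remain.
Put 7 in bin 3; 17 remain.
Put 17 in bin 3; 0 remain.
Put 3 in bin 4; 21 remain.
Put 18 in bin 4; 3 remain.
Put 3 in bin 4; 0 remain.
Put 13 in bin 5; 11 remain.
Put 5 in bin 5; 6 remain.
Put 7 in bin 6; 17 remain.
Put 13 in bin 6; 4 remain.
Put 18 in bin 7; 6 remain.
Final bins: [14,2,3] [15,7] [7,17] [3,18,3] [13,5] [7,13] [18].

7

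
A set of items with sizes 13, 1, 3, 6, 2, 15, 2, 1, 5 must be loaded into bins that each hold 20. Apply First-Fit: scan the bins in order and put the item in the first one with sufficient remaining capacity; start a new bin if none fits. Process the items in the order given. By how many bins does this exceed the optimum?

First-Fit: [13,1,3,2,1] [6,2,5] [15] → 3 bins.
Total size 48; any packing needs at least ⌈48/20⌉ = 3 bins.
So 3 is already optimal.

0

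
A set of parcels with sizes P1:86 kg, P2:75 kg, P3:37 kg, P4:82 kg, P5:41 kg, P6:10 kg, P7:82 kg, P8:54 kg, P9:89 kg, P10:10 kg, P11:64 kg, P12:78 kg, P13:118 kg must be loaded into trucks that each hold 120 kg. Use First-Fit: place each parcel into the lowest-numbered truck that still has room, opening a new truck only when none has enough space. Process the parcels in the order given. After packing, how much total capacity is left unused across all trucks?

254

P1 (86 kg) → truck 1 (remaining 34 kg)
P2 (75 kg) → truck 2 (remaining 45 kg)
P3 (37 kg) → truck 2 (remaining 8 kg)
P4 (82 kg) → truck 3 (remaining 38 kg)
P5 (41 kg) → truck 4 (remaining 79 kg)
P6 (10 kg) → truck 1 (remaining 24 kg)
P7 (82 kg) → truck 5 (remaining 38 kg)
P8 (54 kg) → truck 4 (remaining 25 kg)
P9 (89 kg) → truck 6 (remaining 31 kg)
P10 (10 kg) → truck 1 (remaining 14 kg)
P11 (64 kg) → truck 7 (remaining 56 kg)
P12 (78 kg) → truck 8 (remaining 42 kg)
P13 (118 kg) → truck 9 (remaining 2 kg)
9 trucks × 120 kg = 1080 kg; used 826 kg; unused 254 kg.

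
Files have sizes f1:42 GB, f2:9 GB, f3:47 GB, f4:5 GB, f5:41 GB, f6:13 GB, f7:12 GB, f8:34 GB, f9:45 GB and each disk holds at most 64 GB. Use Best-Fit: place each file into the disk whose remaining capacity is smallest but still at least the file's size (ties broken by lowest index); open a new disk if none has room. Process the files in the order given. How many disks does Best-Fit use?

5 disks

disk 1: place f1 (42 GB), 22 GB left
disk 1: place f2 (9 GB), 13 GB left
disk 2: place f3 (47 GB), 17 GB left
disk 1: place f4 (5 GB), 8 GB left
disk 3: place f5 (41 GB), 23 GB left
disk 2: place f6 (13 GB), 4 GB left
disk 3: place f7 (12 GB), 11 GB left
disk 4: place f8 (34 GB), 30 GB left
disk 5: place f9 (45 GB), 19 GB left
Final disks: [42,9,5] [47,13] [41,12] [34] [45].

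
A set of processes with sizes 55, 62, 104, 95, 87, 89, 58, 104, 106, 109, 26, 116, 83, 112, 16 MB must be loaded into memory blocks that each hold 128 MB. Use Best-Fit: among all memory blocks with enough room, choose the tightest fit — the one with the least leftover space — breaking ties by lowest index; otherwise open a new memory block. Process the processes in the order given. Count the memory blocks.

12

55 MB → memory block 1 (remaining 73 MB)
62 MB → memory block 1 (remaining 11 MB)
104 MB → memory block 2 (remaining 24 MB)
95 MB → memory block 3 (remaining 33 MB)
87 MB → memory block 4 (remaining 41 MB)
89 MB → memory block 5 (remaining 39 MB)
58 MB → memory block 6 (remaining 70 MB)
104 MB → memory block 7 (remaining 24 MB)
106 MB → memory block 8 (remaining 22 MB)
109 MB → memory block 9 (remaining 19 MB)
26 MB → memory block 3 (remaining 7 MB)
116 MB → memory block 10 (remaining 12 MB)
83 MB → memory block 11 (remaining 45 MB)
112 MB → memory block 12 (remaining 16 MB)
16 MB → memory block 12 (remaining 0 MB)
Final memory blocks: [55,62] [104] [95,26] [87] [89] [58] [104] [106] [109] [116] [83] [112,16].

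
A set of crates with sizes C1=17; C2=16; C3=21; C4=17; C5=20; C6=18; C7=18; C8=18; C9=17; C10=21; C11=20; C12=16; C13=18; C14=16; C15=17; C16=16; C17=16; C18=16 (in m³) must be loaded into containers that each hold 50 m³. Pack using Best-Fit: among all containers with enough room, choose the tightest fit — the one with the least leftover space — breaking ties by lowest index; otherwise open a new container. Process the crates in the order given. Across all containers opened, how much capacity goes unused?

82

Put C1 (17 m³) in container 1; 33 m³ remain.
Put C2 (16 m³) in container 1; 17 m³ remain.
Put C3 (21 m³) in container 2; 29 m³ remain.
Put C4 (17 m³) in container 1; 0 m³ remain.
Put C5 (20 m³) in container 2; 9 m³ remain.
Put C6 (18 m³) in container 3; 32 m³ remain.
Put C7 (18 m³) in container 3; 14 m³ remain.
Put C8 (18 m³) in container 4; 32 m³ remain.
Put C9 (17 m³) in container 4; 15 m³ remain.
Put C10 (21 m³) in container 5; 29 m³ remain.
Put C11 (20 m³) in container 5; 9 m³ remain.
Put C12 (16 m³) in container 6; 34 m³ remain.
Put C13 (18 m³) in container 6; 16 m³ remain.
Put C14 (16 m³) in container 6; 0 m³ remain.
Put C15 (17 m³) in container 7; 33 m³ remain.
Put C16 (16 m³) in container 7; 17 m³ remain.
Put C17 (16 m³) in container 7; 1 m³ remain.
Put C18 (16 m³) in container 8; 34 m³ remain.
8 containers × 50 m³ = 400 m³; used 318 m³; unused 82 m³.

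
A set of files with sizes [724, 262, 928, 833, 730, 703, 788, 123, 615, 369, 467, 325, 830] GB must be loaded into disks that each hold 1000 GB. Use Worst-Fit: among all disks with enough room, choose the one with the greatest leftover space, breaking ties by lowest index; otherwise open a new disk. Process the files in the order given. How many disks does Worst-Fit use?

9

724 GB → disk 1 (remaining 276 GB)
262 GB → disk 1 (remaining 14 GB)
928 GB → disk 2 (remaining 72 GB)
833 GB → disk 3 (remaining 167 GB)
730 GB → disk 4 (remaining 270 GB)
703 GB → disk 5 (remaining 297 GB)
788 GB → disk 6 (remaining 212 GB)
123 GB → disk 5 (remaining 174 GB)
615 GB → disk 7 (remaining 385 GB)
369 GB → disk 7 (remaining 16 GB)
467 GB → disk 8 (remaining 533 GB)
325 GB → disk 8 (remaining 208 GB)
830 GB → disk 9 (remaining 170 GB)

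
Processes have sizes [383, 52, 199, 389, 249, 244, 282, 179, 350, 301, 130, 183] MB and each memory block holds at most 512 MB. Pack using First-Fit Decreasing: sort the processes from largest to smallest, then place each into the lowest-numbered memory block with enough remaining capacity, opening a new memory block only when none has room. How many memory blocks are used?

Sorted descending: 389, 383, 350, 301, 282, 249, 244, 199, 183, 179, 130, 52.
Put 389 MB in memory block 1; 123 MB remain.
Put 383 MB in memory block 2; 129 MB remain.
Put 350 MB in memory block 3; 162 MB remain.
Put 301 MB in memory block 4; 211 MB remain.
Put 282 MB in memory block 5; 230 MB remain.
Put 249 MB in memory block 6; 263 MB remain.
Put 244 MB in memory block 6; 19 MB remain.
Put 199 MB in memory block 4; 12 MB remain.
Put 183 MB in memory block 5; 47 MB remain.
Put 179 MB in memory block 7; 333 MB remain.
Put 130 MB in memory block 3; 32 MB remain.
Put 52 MB in memory block 1; 71 MB remain.
Final memory blocks: [389,52] [383] [350,130] [301,199] [282,183] [249,244] [179].

7 memory blocks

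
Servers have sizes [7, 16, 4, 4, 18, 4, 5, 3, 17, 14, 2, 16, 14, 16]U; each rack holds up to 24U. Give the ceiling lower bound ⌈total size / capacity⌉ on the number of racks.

6

Total size = 7 + 16 + 4 + 4 + 18 + 4 + 5 + 3 + 17 + 14 + 2 + 16 + 14 + 16 = 140U.
⌈140 / 24⌉ = 6.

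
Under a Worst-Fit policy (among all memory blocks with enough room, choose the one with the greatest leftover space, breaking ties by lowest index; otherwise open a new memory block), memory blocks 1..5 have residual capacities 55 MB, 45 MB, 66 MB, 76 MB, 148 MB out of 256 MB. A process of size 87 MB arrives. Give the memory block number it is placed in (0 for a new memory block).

5

Memory blocks with room: memory block 5 (148 MB).
Most room is memory block 5 with 148 MB free.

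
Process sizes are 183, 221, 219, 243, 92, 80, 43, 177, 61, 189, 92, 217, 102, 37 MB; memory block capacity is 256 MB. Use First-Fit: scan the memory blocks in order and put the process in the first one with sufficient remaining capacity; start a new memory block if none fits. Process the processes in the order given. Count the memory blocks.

9

memory block 1: place 183 MB, 73 MB left
memory block 2: place 221 MB, 35 MB left
memory block 3: place 219 MB, 37 MB left
memory block 4: place 243 MB, 13 MB left
memory block 5: place 92 MB, 164 MB left
memory block 5: place 80 MB, 84 MB left
memory block 1: place 43 MB, 30 MB left
memory block 6: place 177 MB, 79 MB left
memory block 5: place 61 MB, 23 MB left
memory block 7: place 189 MB, 67 MB left
memory block 8: place 92 MB, 164 MB left
memory block 9: place 217 MB, 39 MB left
memory block 8: place 102 MB, 62 MB left
memory block 3: place 37 MB, 0 MB left
Final memory blocks: [183,43] [221] [219,37] [243] [92,80,61] [177] [189] [92,102] [217].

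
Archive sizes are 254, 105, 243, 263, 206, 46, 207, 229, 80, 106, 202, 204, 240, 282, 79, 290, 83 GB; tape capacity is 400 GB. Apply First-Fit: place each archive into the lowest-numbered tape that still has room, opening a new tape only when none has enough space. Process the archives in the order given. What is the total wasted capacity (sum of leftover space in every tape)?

1281

tape 1: place 254 GB, 146 GB left
tape 1: place 105 GB, 41 GB left
tape 2: place 243 GB, 157 GB left
tape 3: place 263 GB, 137 GB left
tape 4: place 206 GB, 194 GB left
tape 2: place 46 GB, 111 GB left
tape 5: place 207 GB, 193 GB left
tape 6: place 229 GB, 171 GB left
tape 2: place 80 GB, 31 GB left
tape 3: place 106 GB, 31 GB left
tape 7: place 202 GB, 198 GB left
tape 8: place 204 GB, 196 GB left
tape 9: place 240 GB, 160 GB left
tape 10: place 282 GB, 118 GB left
tape 4: place 79 GB, 115 GB left
tape 11: place 290 GB, 110 GB left
tape 4: place 83 GB, 32 GB left
11 tapes × 400 GB = 4400 GB; used 3119 GB; unused 1281 GB.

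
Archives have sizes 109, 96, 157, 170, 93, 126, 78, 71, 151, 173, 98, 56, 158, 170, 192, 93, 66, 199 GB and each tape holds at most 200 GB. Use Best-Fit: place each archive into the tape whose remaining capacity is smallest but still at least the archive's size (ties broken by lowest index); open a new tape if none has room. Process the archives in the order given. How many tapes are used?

13

109 GB → tape 1 (remaining 91 GB)
96 GB → tape 2 (remaining 104 GB)
157 GB → tape 3 (remaining 43 GB)
170 GB → tape 4 (remaining 30 GB)
93 GB → tape 2 (remaining 11 GB)
126 GB → tape 5 (remaining 74 GB)
78 GB → tape 1 (remaining 13 GB)
71 GB → tape 5 (remaining 3 GB)
151 GB → tape 6 (remaining 49 GB)
173 GB → tape 7 (remaining 27 GB)
98 GB → tape 8 (remaining 102 GB)
56 GB → tape 8 (remaining 46 GB)
158 GB → tape 9 (remaining 42 GB)
170 GB → tape 10 (remaining 30 GB)
192 GB → tape 11 (remaining 8 GB)
93 GB → tape 12 (remaining 107 GB)
66 GB → tape 12 (remaining 41 GB)
199 GB → tape 13 (remaining 1 GB)
Final tapes: [109,78] [96,93] [157] [170] [126,71] [151] [173] [98,56] [158] [170] [192] [93,66] [199].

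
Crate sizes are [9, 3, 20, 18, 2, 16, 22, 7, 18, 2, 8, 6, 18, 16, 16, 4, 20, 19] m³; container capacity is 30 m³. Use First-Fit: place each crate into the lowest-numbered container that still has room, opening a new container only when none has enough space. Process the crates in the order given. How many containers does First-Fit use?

9 m³ → container 1 (remaining 21 m³)
3 m³ → container 1 (remaining 18 m³)
20 m³ → container 2 (remaining 10 m³)
18 m³ → container 1 (remaining 0 m³)
2 m³ → container 2 (remaining 8 m³)
16 m³ → container 3 (remaining 14 m³)
22 m³ → container 4 (remaining 8 m³)
7 m³ → container 2 (remaining 1 m³)
18 m³ → container 5 (remaining 12 m³)
2 m³ → container 3 (remaining 12 m³)
8 m³ → container 3 (remaining 4 m³)
6 m³ → container 4 (remaining 2 m³)
18 m³ → container 6 (remaining 12 m³)
16 m³ → container 7 (remaining 14 m³)
16 m³ → container 8 (remaining 14 m³)
4 m³ → container 3 (remaining 0 m³)
20 m³ → container 9 (remaining 10 m³)
19 m³ → container 10 (remaining 11 m³)

10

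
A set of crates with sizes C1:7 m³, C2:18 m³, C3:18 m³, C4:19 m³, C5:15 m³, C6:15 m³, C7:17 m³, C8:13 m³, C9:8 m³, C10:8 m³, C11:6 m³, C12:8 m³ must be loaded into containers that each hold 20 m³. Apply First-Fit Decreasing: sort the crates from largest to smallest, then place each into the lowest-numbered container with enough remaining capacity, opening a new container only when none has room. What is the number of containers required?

9

Sorted descending: 19, 18, 18, 17, 15, 15, 13, 8, 8, 8, 7, 6.
Put 19 m³ in container 1; 1 m³ remain.
Put 18 m³ in container 2; 2 m³ remain.
Put 18 m³ in container 3; 2 m³ remain.
Put 17 m³ in container 4; 3 m³ remain.
Put 15 m³ in container 5; 5 m³ remain.
Put 15 m³ in container 6; 5 m³ remain.
Put 13 m³ in container 7; 7 m³ remain.
Put 8 m³ in container 8; 12 m³ remain.
Put 8 m³ in container 8; 4 m³ remain.
Put 8 m³ in container 9; 12 m³ remain.
Put 7 m³ in container 7; 0 m³ remain.
Put 6 m³ in container 9; 6 m³ remain.
Final containers: [19] [18] [18] [17] [15] [15] [13,7] [8,8] [8,6].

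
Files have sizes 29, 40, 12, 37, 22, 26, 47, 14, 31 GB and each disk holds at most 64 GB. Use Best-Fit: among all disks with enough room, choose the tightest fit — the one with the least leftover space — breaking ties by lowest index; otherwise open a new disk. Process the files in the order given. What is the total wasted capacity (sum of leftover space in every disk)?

62

disk 1: place 29 GB, 35 GB left
disk 2: place 40 GB, 24 GB left
disk 2: place 12 GB, 12 GB left
disk 3: place 37 GB, 27 GB left
disk 3: place 22 GB, 5 GB left
disk 1: place 26 GB, 9 GB left
disk 4: place 47 GB, 17 GB left
disk 4: place 14 GB, 3 GB left
disk 5: place 31 GB, 33 GB left
5 disks × 64 GB = 320 GB; used 258 GB; unused 62 GB.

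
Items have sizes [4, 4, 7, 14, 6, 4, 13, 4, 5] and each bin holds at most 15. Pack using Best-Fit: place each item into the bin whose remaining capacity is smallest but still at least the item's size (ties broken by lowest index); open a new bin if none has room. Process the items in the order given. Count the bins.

5

bin 1: place 4, 11 left
bin 1: place 4, 7 left
bin 1: place 7, 0 left
bin 2: place 14, 1 left
bin 3: place 6, 9 left
bin 3: place 4, 5 left
bin 4: place 13, 2 left
bin 3: place 4, 1 left
bin 5: place 5, 10 left
Final bins: [4,4,7] [14] [6,4,4] [13] [5].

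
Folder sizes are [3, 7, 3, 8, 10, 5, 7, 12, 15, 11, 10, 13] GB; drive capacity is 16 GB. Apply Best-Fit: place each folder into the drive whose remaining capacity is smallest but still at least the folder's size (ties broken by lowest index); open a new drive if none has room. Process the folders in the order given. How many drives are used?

Put 3 GB in drive 1; 13 GB remain.
Put 7 GB in drive 1; 6 GB remain.
Put 3 GB in drive 1; 3 GB remain.
Put 8 GB in drive 2; 8 GB remain.
Put 10 GB in drive 3; 6 GB remain.
Put 5 GB in drive 3; 1 GB remain.
Put 7 GB in drive 2; 1 GB remain.
Put 12 GB in drive 4; 4 GB remain.
Put 15 GB in drive 5; 1 GB remain.
Put 11 GB in drive 6; 5 GB remain.
Put 10 GB in drive 7; 6 GB remain.
Put 13 GB in drive 8; 3 GB remain.
Final drives: [3,7,3] [8,7] [10,5] [12] [15] [11] [10] [13].

8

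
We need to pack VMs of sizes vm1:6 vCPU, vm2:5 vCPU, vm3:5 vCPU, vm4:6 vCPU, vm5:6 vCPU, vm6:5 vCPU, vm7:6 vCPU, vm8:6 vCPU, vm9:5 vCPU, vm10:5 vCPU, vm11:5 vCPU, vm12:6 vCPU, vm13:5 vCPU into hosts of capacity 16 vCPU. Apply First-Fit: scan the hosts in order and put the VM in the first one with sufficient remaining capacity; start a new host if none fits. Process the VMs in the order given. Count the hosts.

host 1: place vm1 (6 vCPU), 10 vCPU left
host 1: place vm2 (5 vCPU), 5 vCPU left
host 1: place vm3 (5 vCPU), 0 vCPU left
host 2: place vm4 (6 vCPU), 10 vCPU left
host 2: place vm5 (6 vCPU), 4 vCPU left
host 3: place vm6 (5 vCPU), 11 vCPU left
host 3: place vm7 (6 vCPU), 5 vCPU left
host 4: place vm8 (6 vCPU), 10 vCPU left
host 3: place vm9 (5 vCPU), 0 vCPU left
host 4: place vm10 (5 vCPU), 5 vCPU left
host 4: place vm11 (5 vCPU), 0 vCPU left
host 5: place vm12 (6 vCPU), 10 vCPU left
host 5: place vm13 (5 vCPU), 5 vCPU left
Final hosts: [6,5,5] [6,6] [5,6,5] [6,5,5] [6,5].

5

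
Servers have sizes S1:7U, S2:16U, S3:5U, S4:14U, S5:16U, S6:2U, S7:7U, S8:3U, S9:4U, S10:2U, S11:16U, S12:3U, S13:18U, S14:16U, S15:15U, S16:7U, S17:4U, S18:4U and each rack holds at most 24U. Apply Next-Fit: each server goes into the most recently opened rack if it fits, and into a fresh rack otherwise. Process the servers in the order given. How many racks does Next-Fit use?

9 racks

S1 (7U) → rack 1 (remaining 17U)
S2 (16U) → rack 1 (remaining 1U)
S3 (5U) → rack 2 (remaining 19U)
S4 (14U) → rack 2 (remaining 5U)
S5 (16U) → rack 3 (remaining 8U)
S6 (2U) → rack 3 (remaining 6U)
S7 (7U) → rack 4 (remaining 17U)
S8 (3U) → rack 4 (remaining 14U)
S9 (4U) → rack 4 (remaining 10U)
S10 (2U) → rack 4 (remaining 8U)
S11 (16U) → rack 5 (remaining 8U)
S12 (3U) → rack 5 (remaining 5U)
S13 (18U) → rack 6 (remaining 6U)
S14 (16U) → rack 7 (remaining 8U)
S15 (15U) → rack 8 (remaining 9U)
S16 (7U) → rack 8 (remaining 2U)
S17 (4U) → rack 9 (remaining 20U)
S18 (4U) → rack 9 (remaining 16U)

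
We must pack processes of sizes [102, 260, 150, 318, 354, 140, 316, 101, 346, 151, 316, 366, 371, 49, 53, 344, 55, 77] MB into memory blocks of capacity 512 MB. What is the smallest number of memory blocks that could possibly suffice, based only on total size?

8

Total size = 102 + 260 + 150 + 318 + 354 + 140 + 316 + 101 + 346 + 151 + 316 + 366 + 371 + 49 + 53 + 344 + 55 + 77 = 3869 MB.
⌈3869 / 512⌉ = 8.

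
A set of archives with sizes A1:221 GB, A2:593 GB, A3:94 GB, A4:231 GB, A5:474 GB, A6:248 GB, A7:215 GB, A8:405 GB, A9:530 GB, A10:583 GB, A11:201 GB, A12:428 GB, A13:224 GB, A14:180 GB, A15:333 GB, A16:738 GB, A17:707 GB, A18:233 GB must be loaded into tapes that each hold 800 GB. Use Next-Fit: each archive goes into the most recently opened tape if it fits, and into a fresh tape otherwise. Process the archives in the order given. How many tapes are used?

12 tapes

A1 (221 GB) → tape 1 (remaining 579 GB)
A2 (593 GB) → tape 2 (remaining 207 GB)
A3 (94 GB) → tape 2 (remaining 113 GB)
A4 (231 GB) → tape 3 (remaining 569 GB)
A5 (474 GB) → tape 3 (remaining 95 GB)
A6 (248 GB) → tape 4 (remaining 552 GB)
A7 (215 GB) → tape 4 (remaining 337 GB)
A8 (405 GB) → tape 5 (remaining 395 GB)
A9 (530 GB) → tape 6 (remaining 270 GB)
A10 (583 GB) → tape 7 (remaining 217 GB)
A11 (201 GB) → tape 7 (remaining 16 GB)
A12 (428 GB) → tape 8 (remaining 372 GB)
A13 (224 GB) → tape 8 (remaining 148 GB)
A14 (180 GB) → tape 9 (remaining 620 GB)
A15 (333 GB) → tape 9 (remaining 287 GB)
A16 (738 GB) → tape 10 (remaining 62 GB)
A17 (707 GB) → tape 11 (remaining 93 GB)
A18 (233 GB) → tape 12 (remaining 567 GB)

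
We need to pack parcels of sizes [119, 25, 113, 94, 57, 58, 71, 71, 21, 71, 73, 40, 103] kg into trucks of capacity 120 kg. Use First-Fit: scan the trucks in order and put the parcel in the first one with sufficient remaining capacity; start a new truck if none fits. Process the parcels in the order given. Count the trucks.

9

119 kg → truck 1 (remaining 1 kg)
25 kg → truck 2 (remaining 95 kg)
113 kg → truck 3 (remaining 7 kg)
94 kg → truck 2 (remaining 1 kg)
57 kg → truck 4 (remaining 63 kg)
58 kg → truck 4 (remaining 5 kg)
71 kg → truck 5 (remaining 49 kg)
71 kg → truck 6 (remaining 49 kg)
21 kg → truck 5 (remaining 28 kg)
71 kg → truck 7 (remaining 49 kg)
73 kg → truck 8 (remaining 47 kg)
40 kg → truck 6 (remaining 9 kg)
103 kg → truck 9 (remaining 17 kg)
Final trucks: [119] [25,94] [113] [57,58] [71,21] [71,40] [71] [73] [103].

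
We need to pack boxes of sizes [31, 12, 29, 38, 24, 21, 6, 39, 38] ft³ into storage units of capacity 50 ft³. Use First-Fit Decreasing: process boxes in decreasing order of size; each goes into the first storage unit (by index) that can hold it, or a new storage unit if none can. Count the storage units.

6

Sorted descending: 39, 38, 38, 31, 29, 24, 21, 12, 6.
storage unit 1: place 39 ft³, 11 ft³ left
storage unit 2: place 38 ft³, 12 ft³ left
storage unit 3: place 38 ft³, 12 ft³ left
storage unit 4: place 31 ft³, 19 ft³ left
storage unit 5: place 29 ft³, 21 ft³ left
storage unit 6: place 24 ft³, 26 ft³ left
storage unit 5: place 21 ft³, 0 ft³ left
storage unit 2: place 12 ft³, 0 ft³ left
storage unit 1: place 6 ft³, 5 ft³ left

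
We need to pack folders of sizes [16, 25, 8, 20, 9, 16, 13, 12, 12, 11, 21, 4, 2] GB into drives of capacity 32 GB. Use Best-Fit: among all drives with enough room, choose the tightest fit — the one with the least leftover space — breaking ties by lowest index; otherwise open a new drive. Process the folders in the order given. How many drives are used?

6 drives

drive 1: place 16 GB, 16 GB left
drive 2: place 25 GB, 7 GB left
drive 1: place 8 GB, 8 GB left
drive 3: place 20 GB, 12 GB left
drive 3: place 9 GB, 3 GB left
drive 4: place 16 GB, 16 GB left
drive 4: place 13 GB, 3 GB left
drive 5: place 12 GB, 20 GB left
drive 5: place 12 GB, 8 GB left
drive 6: place 11 GB, 21 GB left
drive 6: place 21 GB, 0 GB left
drive 2: place 4 GB, 3 GB left
drive 2: place 2 GB, 1 GB left
Final drives: [16,8] [25,4,2] [20,9] [16,13] [12,12] [11,21].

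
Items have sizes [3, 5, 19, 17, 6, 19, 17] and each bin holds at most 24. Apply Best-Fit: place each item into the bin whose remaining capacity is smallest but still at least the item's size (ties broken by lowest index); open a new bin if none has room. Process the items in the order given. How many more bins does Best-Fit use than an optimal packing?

Best-Fit: [3,5] [19] [17,6] [19] [17] → 5 bins.
Total size 86; any packing needs at least ⌈86/24⌉ = 4 bins.
An optimal packing achieves that bound: [19,5] [19,3] [17,6] [17] → 4 bins.
Excess: 5 − 4 = 1.

1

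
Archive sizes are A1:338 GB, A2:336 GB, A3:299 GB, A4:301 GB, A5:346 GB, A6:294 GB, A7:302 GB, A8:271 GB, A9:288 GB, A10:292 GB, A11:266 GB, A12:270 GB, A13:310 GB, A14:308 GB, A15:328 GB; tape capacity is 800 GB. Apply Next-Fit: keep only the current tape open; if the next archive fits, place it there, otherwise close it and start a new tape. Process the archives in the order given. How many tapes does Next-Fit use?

A1 (338 GB) → tape 1 (remaining 462 GB)
A2 (336 GB) → tape 1 (remaining 126 GB)
A3 (299 GB) → tape 2 (remaining 501 GB)
A4 (301 GB) → tape 2 (remaining 200 GB)
A5 (346 GB) → tape 3 (remaining 454 GB)
A6 (294 GB) → tape 3 (remaining 160 GB)
A7 (302 GB) → tape 4 (remaining 498 GB)
A8 (271 GB) → tape 4 (remaining 227 GB)
A9 (288 GB) → tape 5 (remaining 512 GB)
A10 (292 GB) → tape 5 (remaining 220 GB)
A11 (266 GB) → tape 6 (remaining 534 GB)
A12 (270 GB) → tape 6 (remaining 264 GB)
A13 (310 GB) → tape 7 (remaining 490 GB)
A14 (308 GB) → tape 7 (remaining 182 GB)
A15 (328 GB) → tape 8 (remaining 472 GB)
Final tapes: [338,336] [299,301] [346,294] [302,271] [288,292] [266,270] [310,308] [328].

8 tapes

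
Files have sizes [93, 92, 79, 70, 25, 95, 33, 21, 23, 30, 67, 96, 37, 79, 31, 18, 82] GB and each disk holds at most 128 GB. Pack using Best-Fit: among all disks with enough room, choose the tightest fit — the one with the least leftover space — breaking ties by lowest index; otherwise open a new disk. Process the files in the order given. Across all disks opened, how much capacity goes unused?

181

Put 93 GB in disk 1; 35 GB remain.
Put 92 GB in disk 2; 36 GB remain.
Put 79 GB in disk 3; 49 GB remain.
Put 70 GB in disk 4; 58 GB remain.
Put 25 GB in disk 1; 10 GB remain.
Put 95 GB in disk 5; 33 GB remain.
Put 33 GB in disk 5; 0 GB remain.
Put 21 GB in disk 2; 15 GB remain.
Put 23 GB in disk 3; 26 GB remain.
Put 30 GB in disk 4; 28 GB remain.
Put 67 GB in disk 6; 61 GB remain.
Put 96 GB in disk 7; 32 GB remain.
Put 37 GB in disk 6; 24 GB remain.
Put 79 GB in disk 8; 49 GB remain.
Put 31 GB in disk 7; 1 GB remain.
Put 18 GB in disk 6; 6 GB remain.
Put 82 GB in disk 9; 46 GB remain.
9 disks × 128 GB = 1152 GB; used 971 GB; unused 181 GB.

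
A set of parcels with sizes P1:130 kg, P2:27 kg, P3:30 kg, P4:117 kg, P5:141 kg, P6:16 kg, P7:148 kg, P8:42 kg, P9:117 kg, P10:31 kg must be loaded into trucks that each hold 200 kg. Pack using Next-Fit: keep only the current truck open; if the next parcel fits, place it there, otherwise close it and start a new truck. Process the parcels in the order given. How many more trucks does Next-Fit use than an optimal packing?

0

Next-Fit: [130,27,30] [117] [141,16] [148,42] [117,31] → 5 trucks.
5 parcels exceed 100 kg (half the capacity), and no two of those can share a truck, so at least 5 trucks are needed.
So 5 is already optimal.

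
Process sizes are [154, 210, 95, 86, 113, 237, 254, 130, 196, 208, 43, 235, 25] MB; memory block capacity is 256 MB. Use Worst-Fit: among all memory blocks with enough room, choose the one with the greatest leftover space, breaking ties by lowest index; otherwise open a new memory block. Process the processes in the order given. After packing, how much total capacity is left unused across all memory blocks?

318

154 MB → memory block 1 (remaining 102 MB)
210 MB → memory block 2 (remaining 46 MB)
95 MB → memory block 1 (remaining 7 MB)
86 MB → memory block 3 (remaining 170 MB)
113 MB → memory block 3 (remaining 57 MB)
237 MB → memory block 4 (remaining 19 MB)
254 MB → memory block 5 (remaining 2 MB)
130 MB → memory block 6 (remaining 126 MB)
196 MB → memory block 7 (remaining 60 MB)
208 MB → memory block 8 (remaining 48 MB)
43 MB → memory block 6 (remaining 83 MB)
235 MB → memory block 9 (remaining 21 MB)
25 MB → memory block 6 (remaining 58 MB)
9 memory blocks × 256 MB = 2304 MB; used 1986 MB; unused 318 MB.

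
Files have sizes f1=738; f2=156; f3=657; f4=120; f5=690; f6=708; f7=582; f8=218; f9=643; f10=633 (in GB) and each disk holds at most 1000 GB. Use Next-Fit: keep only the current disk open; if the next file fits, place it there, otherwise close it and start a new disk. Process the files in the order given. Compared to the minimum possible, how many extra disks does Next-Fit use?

0

Next-Fit: [738,156] [657,120] [690] [708] [582,218] [643] [633] → 7 disks.
7 files exceed 500 GB (half the capacity), and no two of those can share a disk, so at least 7 disks are needed.
So 7 is already optimal.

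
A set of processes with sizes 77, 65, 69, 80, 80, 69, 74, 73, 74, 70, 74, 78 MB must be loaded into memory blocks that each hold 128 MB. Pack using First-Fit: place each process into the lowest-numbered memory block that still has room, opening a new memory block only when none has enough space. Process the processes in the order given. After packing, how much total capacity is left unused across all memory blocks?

653

77 MB → memory block 1 (remaining 51 MB)
65 MB → memory block 2 (remaining 63 MB)
69 MB → memory block 3 (remaining 59 MB)
80 MB → memory block 4 (remaining 48 MB)
80 MB → memory block 5 (remaining 48 MB)
69 MB → memory block 6 (remaining 59 MB)
74 MB → memory block 7 (remaining 54 MB)
73 MB → memory block 8 (remaining 55 MB)
74 MB → memory block 9 (remaining 54 MB)
70 MB → memory block 10 (remaining 58 MB)
74 MB → memory block 11 (remaining 54 MB)
78 MB → memory block 12 (remaining 50 MB)
12 memory blocks × 128 MB = 1536 MB; used 883 MB; unused 653 MB.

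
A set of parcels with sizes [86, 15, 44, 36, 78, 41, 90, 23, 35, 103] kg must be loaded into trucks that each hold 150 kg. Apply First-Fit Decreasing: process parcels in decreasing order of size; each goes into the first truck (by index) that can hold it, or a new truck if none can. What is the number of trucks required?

Sorted descending: 103, 90, 86, 78, 44, 41, 36, 35, 23, 15.
103 kg → truck 1 (remaining 47 kg)
90 kg → truck 2 (remaining 60 kg)
86 kg → truck 3 (remaining 64 kg)
78 kg → truck 4 (remaining 72 kg)
44 kg → truck 1 (remaining 3 kg)
41 kg → truck 2 (remaining 19 kg)
36 kg → truck 3 (remaining 28 kg)
35 kg → truck 4 (remaining 37 kg)
23 kg → truck 3 (remaining 5 kg)
15 kg → truck 2 (remaining 4 kg)

4 trucks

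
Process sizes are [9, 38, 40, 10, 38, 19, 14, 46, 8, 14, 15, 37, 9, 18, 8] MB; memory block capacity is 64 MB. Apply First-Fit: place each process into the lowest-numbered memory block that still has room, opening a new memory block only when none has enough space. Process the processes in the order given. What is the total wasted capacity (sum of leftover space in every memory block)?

61

memory block 1: place 9 MB, 55 MB left
memory block 1: place 38 MB, 17 MB left
memory block 2: place 40 MB, 24 MB left
memory block 1: place 10 MB, 7 MB left
memory block 3: place 38 MB, 26 MB left
memory block 2: place 19 MB, 5 MB left
memory block 3: place 14 MB, 12 MB left
memory block 4: place 46 MB, 18 MB left
memory block 3: place 8 MB, 4 MB left
memory block 4: place 14 MB, 4 MB left
memory block 5: place 15 MB, 49 MB left
memory block 5: place 37 MB, 12 MB left
memory block 5: place 9 MB, 3 MB left
memory block 6: place 18 MB, 46 MB left
memory block 6: place 8 MB, 38 MB left
6 memory blocks × 64 MB = 384 MB; used 323 MB; unused 61 MB.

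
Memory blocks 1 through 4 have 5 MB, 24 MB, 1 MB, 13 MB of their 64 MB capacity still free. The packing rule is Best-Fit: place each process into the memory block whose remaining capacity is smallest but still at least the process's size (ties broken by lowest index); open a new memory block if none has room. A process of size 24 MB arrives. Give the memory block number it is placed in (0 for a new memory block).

2

Memory blocks with room: memory block 2 (24 MB).
Tightest fit is memory block 2 with 24 MB free.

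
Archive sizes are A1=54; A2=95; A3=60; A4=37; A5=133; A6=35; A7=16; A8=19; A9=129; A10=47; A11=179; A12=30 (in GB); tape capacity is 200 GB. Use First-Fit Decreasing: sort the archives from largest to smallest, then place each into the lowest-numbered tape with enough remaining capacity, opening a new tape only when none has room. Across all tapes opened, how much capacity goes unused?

Sorted descending: 179, 133, 129, 95, 60, 54, 47, 37, 35, 30, 19, 16.
179 GB → tape 1 (remaining 21 GB)
133 GB → tape 2 (remaining 67 GB)
129 GB → tape 3 (remaining 71 GB)
95 GB → tape 4 (remaining 105 GB)
60 GB → tape 2 (remaining 7 GB)
54 GB → tape 3 (remaining 17 GB)
47 GB → tape 4 (remaining 58 GB)
37 GB → tape 4 (remaining 21 GB)
35 GB → tape 5 (remaining 165 GB)
30 GB → tape 5 (remaining 135 GB)
19 GB → tape 1 (remaining 2 GB)
16 GB → tape 3 (remaining 1 GB)
5 tapes × 200 GB = 1000 GB; used 834 GB; unused 166 GB.

166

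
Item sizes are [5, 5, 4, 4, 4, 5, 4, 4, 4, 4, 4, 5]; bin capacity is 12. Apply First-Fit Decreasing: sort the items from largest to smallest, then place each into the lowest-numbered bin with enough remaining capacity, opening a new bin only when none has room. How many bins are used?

5 bins

Sorted descending: 5, 5, 5, 5, 4, 4, 4, 4, 4, 4, 4, 4.
bin 1: place 5, 7 left
bin 1: place 5, 2 left
bin 2: place 5, 7 left
bin 2: place 5, 2 left
bin 3: place 4, 8 left
bin 3: place 4, 4 left
bin 3: place 4, 0 left
bin 4: place 4, 8 left
bin 4: place 4, 4 left
bin 4: place 4, 0 left
bin 5: place 4, 8 left
bin 5: place 4, 4 left
Final bins: [5,5] [5,5] [4,4,4] [4,4,4] [4,4].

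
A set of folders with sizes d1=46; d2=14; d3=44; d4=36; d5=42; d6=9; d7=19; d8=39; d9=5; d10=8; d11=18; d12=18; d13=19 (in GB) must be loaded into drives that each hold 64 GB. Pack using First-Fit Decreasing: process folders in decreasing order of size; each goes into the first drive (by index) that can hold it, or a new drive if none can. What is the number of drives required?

Sorted descending: 46, 44, 42, 39, 36, 19, 19, 18, 18, 14, 9, 8, 5.
Put 46 GB in drive 1; 18 GB remain.
Put 44 GB in drive 2; 20 GB remain.
Put 42 GB in drive 3; 22 GB remain.
Put 39 GB in drive 4; 25 GB remain.
Put 36 GB in drive 5; 28 GB remain.
Put 19 GB in drive 2; 1 GB remain.
Put 19 GB in drive 3; 3 GB remain.
Put 18 GB in drive 1; 0 GB remain.
Put 18 GB in drive 4; 7 GB remain.
Put 14 GB in drive 5; 14 GB remain.
Put 9 GB in drive 5; 5 GB remain.
Put 8 GB in drive 6; 56 GB remain.
Put 5 GB in drive 4; 2 GB remain.

6 drives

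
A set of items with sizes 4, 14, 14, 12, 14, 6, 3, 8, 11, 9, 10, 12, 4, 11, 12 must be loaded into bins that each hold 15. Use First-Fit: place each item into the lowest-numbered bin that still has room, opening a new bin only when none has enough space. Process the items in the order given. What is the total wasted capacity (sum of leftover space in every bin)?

36

Put 4 in bin 1; 11 remain.
Put 14 in bin 2; 1 remain.
Put 14 in bin 3; 1 remain.
Put 12 in bin 4; 3 remain.
Put 14 in bin 5; 1 remain.
Put 6 in bin 1; 5 remain.
Put 3 in bin 1; 2 remain.
Put 8 in bin 6; 7 remain.
Put 11 in bin 7; 4 remain.
Put 9 in bin 8; 6 remain.
Put 10 in bin 9; 5 remain.
Put 12 in bin 10; 3 remain.
Put 4 in bin 6; 3 remain.
Put 11 in bin 11; 4 remain.
Put 12 in bin 12; 3 remain.
12 bins × 15 = 180; used 144; unused 36.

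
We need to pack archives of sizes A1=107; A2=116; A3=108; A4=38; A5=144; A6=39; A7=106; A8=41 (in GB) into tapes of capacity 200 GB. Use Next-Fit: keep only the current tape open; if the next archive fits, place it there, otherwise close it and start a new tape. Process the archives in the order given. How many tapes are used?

5 tapes

A1 (107 GB) → tape 1 (remaining 93 GB)
A2 (116 GB) → tape 2 (remaining 84 GB)
A3 (108 GB) → tape 3 (remaining 92 GB)
A4 (38 GB) → tape 3 (remaining 54 GB)
A5 (144 GB) → tape 4 (remaining 56 GB)
A6 (39 GB) → tape 4 (remaining 17 GB)
A7 (106 GB) → tape 5 (remaining 94 GB)
A8 (41 GB) → tape 5 (remaining 53 GB)
Final tapes: [107] [116] [108,38] [144,39] [106,41].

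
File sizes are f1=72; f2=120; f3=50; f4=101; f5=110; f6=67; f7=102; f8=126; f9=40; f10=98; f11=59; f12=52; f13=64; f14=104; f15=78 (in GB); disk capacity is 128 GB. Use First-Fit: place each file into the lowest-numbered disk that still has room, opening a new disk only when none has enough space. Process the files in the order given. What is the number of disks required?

12

f1 (72 GB) → disk 1 (remaining 56 GB)
f2 (120 GB) → disk 2 (remaining 8 GB)
f3 (50 GB) → disk 1 (remaining 6 GB)
f4 (101 GB) → disk 3 (remaining 27 GB)
f5 (110 GB) → disk 4 (remaining 18 GB)
f6 (67 GB) → disk 5 (remaining 61 GB)
f7 (102 GB) → disk 6 (remaining 26 GB)
f8 (126 GB) → disk 7 (remaining 2 GB)
f9 (40 GB) → disk 5 (remaining 21 GB)
f10 (98 GB) → disk 8 (remaining 30 GB)
f11 (59 GB) → disk 9 (remaining 69 GB)
f12 (52 GB) → disk 9 (remaining 17 GB)
f13 (64 GB) → disk 10 (remaining 64 GB)
f14 (104 GB) → disk 11 (remaining 24 GB)
f15 (78 GB) → disk 12 (remaining 50 GB)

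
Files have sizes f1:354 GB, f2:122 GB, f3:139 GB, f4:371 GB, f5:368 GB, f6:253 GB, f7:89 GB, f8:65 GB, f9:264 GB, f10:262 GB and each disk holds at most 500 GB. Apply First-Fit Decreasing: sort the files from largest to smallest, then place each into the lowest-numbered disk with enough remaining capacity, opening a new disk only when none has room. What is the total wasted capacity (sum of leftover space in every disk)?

Sorted descending: 371, 368, 354, 264, 262, 253, 139, 122, 89, 65.
disk 1: place 371 GB, 129 GB left
disk 2: place 368 GB, 132 GB left
disk 3: place 354 GB, 146 GB left
disk 4: place 264 GB, 236 GB left
disk 5: place 262 GB, 238 GB left
disk 6: place 253 GB, 247 GB left
disk 3: place 139 GB, 7 GB left
disk 1: place 122 GB, 7 GB left
disk 2: place 89 GB, 43 GB left
disk 4: place 65 GB, 171 GB left
6 disks × 500 GB = 3000 GB; used 2287 GB; unused 713 GB.

713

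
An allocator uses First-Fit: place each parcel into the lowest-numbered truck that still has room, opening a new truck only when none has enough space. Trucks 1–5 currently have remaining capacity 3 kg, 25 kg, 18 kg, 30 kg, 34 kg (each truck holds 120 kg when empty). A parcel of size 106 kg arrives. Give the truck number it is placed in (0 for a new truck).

0

No truck has ≥ 106 kg free, so a new truck is opened.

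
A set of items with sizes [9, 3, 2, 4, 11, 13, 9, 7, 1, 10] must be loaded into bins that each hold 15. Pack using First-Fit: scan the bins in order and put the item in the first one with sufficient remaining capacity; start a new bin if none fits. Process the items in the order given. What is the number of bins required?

Put 9 in bin 1; 6 remain.
Put 3 in bin 1; 3 remain.
Put 2 in bin 1; 1 remain.
Put 4 in bin 2; 11 remain.
Put 11 in bin 2; 0 remain.
Put 13 in bin 3; 2 remain.
Put 9 in bin 4; 6 remain.
Put 7 in bin 5; 8 remain.
Put 1 in bin 1; 0 remain.
Put 10 in bin 6; 5 remain.
Final bins: [9,3,2,1] [4,11] [13] [9] [7] [10].

6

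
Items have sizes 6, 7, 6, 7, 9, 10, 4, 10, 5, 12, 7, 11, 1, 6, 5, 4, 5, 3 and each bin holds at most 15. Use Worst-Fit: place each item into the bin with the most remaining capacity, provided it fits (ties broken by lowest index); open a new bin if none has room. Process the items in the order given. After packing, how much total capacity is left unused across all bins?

17

6 → bin 1 (remaining 9)
7 → bin 1 (remaining 2)
6 → bin 2 (remaining 9)
7 → bin 2 (remaining 2)
9 → bin 3 (remaining 6)
10 → bin 4 (remaining 5)
4 → bin 3 (remaining 2)
10 → bin 5 (remaining 5)
5 → bin 4 (remaining 0)
12 → bin 6 (remaining 3)
7 → bin 7 (remaining 8)
11 → bin 8 (remaining 4)
1 → bin 7 (remaining 7)
6 → bin 7 (remaining 1)
5 → bin 5 (remaining 0)
4 → bin 8 (remaining 0)
5 → bin 9 (remaining 10)
3 → bin 9 (remaining 7)
9 bins × 15 = 135; used 118; unused 17.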